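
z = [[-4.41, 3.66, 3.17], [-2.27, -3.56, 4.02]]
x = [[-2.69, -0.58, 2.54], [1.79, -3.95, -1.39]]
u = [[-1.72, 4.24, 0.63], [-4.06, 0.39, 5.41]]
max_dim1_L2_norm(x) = 4.55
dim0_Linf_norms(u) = [4.06, 4.24, 5.41]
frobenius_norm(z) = 8.77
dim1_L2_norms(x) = [3.74, 4.55]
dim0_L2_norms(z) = [4.96, 5.11, 5.12]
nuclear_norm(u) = 11.18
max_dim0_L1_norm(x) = 4.53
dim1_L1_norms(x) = [5.81, 7.13]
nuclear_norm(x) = 8.16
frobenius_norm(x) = 5.90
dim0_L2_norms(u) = [4.41, 4.26, 5.45]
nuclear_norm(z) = 12.28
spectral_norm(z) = 7.01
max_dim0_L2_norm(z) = 5.12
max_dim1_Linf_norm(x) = 3.95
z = u + x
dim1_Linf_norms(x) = [2.69, 3.95]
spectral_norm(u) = 7.13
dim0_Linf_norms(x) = [2.69, 3.95, 2.54]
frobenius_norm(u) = 8.20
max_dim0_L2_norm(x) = 3.99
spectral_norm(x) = 4.93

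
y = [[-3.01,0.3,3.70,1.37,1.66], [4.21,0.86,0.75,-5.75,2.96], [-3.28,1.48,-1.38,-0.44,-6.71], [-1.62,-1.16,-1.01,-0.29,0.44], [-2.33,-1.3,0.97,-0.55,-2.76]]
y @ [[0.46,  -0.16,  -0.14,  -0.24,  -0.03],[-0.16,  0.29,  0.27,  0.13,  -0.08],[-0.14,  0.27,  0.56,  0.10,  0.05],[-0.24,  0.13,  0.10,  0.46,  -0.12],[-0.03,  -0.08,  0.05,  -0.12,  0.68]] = [[-2.33,  1.61,  2.79,  1.56,  1.22], [2.99,  -1.21,  -0.36,  -3.82,  2.55], [-1.25,  1.06,  -0.29,  1.44,  -4.6], [-0.36,  -0.42,  -0.66,  -0.05,  0.42], [-0.78,  0.41,  0.33,  0.57,  -1.59]]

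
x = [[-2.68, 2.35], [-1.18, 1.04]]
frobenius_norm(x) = 3.90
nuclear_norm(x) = 3.90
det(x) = -0.01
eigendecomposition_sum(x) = [[-2.67, 2.34], [-1.17, 1.03]] + [[-0.01, 0.01], [-0.01, 0.01]]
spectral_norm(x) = 3.90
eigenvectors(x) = [[-0.92, -0.66], [-0.40, -0.75]]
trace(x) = -1.64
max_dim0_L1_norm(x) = 3.86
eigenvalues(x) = [-1.65, 0.01]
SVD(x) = [[-0.91, -0.40], [-0.4, 0.91]] @ diag([3.896009075420422, 0.0036447553702034542]) @ [[0.75,-0.66], [0.66,0.75]]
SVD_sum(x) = [[-2.68, 2.35], [-1.18, 1.04]] + [[-0.00, -0.0],[0.0, 0.00]]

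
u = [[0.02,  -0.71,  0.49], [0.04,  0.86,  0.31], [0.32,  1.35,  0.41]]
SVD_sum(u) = [[-0.09, -0.58, -0.11], [0.13, 0.87, 0.16], [0.21, 1.39, 0.25]] + [[0.11, -0.13, 0.60], [0.02, -0.03, 0.13], [0.03, -0.04, 0.17]] + [[0.0, -0.0, -0.0], [-0.12, 0.01, 0.02], [0.07, -0.01, -0.02]]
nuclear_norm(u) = 2.60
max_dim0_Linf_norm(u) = 1.35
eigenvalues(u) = [1.32, 0.34, -0.37]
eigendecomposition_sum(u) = [[0.0,0.01,0.00], [0.11,0.82,0.34], [0.16,1.22,0.50]] + [[0.19,  -0.35,  0.23], [-0.05,  0.09,  -0.06], [0.05,  -0.1,  0.07]] + [[-0.17, -0.38, 0.25], [-0.02, -0.05, 0.03], [0.1, 0.23, -0.16]]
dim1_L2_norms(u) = [0.86, 0.92, 1.45]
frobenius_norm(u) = 1.92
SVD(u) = [[-0.33, 0.94, -0.03],[0.5, 0.2, 0.84],[0.8, 0.27, -0.54]] @ diag([1.7949929907855284, 0.6576689090848616, 0.14272970627711398]) @ [[0.15, 0.97, 0.18], [0.17, -0.2, 0.96], [-0.97, 0.11, 0.2]]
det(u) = -0.17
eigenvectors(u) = [[0.01,0.93,-0.84], [0.56,-0.23,-0.10], [0.83,0.27,0.53]]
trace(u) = 1.29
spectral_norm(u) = 1.79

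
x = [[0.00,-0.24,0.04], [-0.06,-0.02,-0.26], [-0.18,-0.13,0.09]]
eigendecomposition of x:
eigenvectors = [[(0.53+0j), 0.68+0.00j, 0.68-0.00j], [0.67+0.00j, -0.47-0.31j, -0.47+0.31j], [0.51+0.00j, 0.03+0.47j, 0.03-0.47j]]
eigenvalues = [(-0.27+0j), (0.17+0.14j), (0.17-0.14j)]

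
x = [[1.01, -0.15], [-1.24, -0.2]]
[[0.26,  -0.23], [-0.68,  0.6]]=x@[[0.40,-0.35], [0.94,-0.83]]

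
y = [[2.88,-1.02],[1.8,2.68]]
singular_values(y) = [3.52, 2.71]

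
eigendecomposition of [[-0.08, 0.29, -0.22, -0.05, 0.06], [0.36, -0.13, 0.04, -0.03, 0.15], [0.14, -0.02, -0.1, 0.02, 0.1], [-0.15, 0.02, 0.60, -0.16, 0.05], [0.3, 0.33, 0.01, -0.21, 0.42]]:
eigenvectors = [[(-0.15+0j),(-0.1+0.02j),(-0.1-0.02j),0.18+0.00j,(-0.27+0j)],[-0.29+0.00j,(0.21-0.03j),(0.21+0.03j),-0.05+0.00j,(-0.45+0j)],[-0.17+0.00j,(0.27-0.01j),(0.27+0.01j),(-0.23+0j),-0.28+0.00j],[-0.19+0.00j,-0.89+0.00j,-0.89-0.00j,(-0.73+0j),-0.79+0.00j],[(-0.91+0j),(-0.29+0j),-0.29-0.00j,-0.61+0.00j,(0.16+0j)]]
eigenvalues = [(0.53+0j), (-0.35+0.01j), (-0.35-0.01j), (0.11+0j), 0j]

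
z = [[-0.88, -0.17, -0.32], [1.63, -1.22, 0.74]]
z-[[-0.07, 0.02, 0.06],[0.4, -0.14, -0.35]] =[[-0.81,-0.19,-0.38], [1.23,-1.08,1.09]]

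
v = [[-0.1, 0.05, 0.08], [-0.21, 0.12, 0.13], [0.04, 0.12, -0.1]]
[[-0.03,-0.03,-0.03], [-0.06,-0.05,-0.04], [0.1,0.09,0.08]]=v @[[0.44, 0.4, 0.33], [0.52, 0.48, 0.39], [-0.20, -0.19, -0.15]]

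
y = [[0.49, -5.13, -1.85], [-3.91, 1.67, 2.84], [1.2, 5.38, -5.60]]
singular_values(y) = [8.33, 6.57, 2.29]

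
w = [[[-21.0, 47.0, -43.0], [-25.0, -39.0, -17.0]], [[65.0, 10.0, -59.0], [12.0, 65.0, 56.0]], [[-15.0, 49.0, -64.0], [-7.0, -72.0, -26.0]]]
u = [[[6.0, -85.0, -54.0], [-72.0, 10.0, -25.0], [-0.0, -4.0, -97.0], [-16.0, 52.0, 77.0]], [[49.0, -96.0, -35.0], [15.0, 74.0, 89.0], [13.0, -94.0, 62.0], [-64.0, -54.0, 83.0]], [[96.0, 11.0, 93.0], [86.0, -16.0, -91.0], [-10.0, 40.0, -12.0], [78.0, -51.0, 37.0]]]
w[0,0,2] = -43.0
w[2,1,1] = -72.0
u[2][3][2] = 37.0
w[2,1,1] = -72.0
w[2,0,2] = -64.0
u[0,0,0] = 6.0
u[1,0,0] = 49.0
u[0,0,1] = -85.0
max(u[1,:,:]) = 89.0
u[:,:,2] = [[-54.0, -25.0, -97.0, 77.0], [-35.0, 89.0, 62.0, 83.0], [93.0, -91.0, -12.0, 37.0]]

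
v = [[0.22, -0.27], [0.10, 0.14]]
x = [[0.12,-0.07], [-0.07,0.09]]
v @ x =[[0.05,-0.04], [0.00,0.01]]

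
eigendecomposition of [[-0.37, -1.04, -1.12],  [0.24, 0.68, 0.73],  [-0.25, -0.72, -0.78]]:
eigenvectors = [[-0.73, 0.92, -0.5], [0.47, -0.39, 0.71], [-0.50, 0.07, -0.49]]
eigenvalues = [-0.47, -0.01, 0.01]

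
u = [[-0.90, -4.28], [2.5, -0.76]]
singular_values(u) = [4.38, 2.6]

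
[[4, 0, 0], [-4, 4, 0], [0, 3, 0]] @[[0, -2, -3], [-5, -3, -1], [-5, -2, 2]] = [[0, -8, -12], [-20, -4, 8], [-15, -9, -3]]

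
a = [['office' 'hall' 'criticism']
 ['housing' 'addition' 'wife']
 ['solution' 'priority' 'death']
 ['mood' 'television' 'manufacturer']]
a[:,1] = ['hall', 'addition', 'priority', 'television']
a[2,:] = ['solution', 'priority', 'death']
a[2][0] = 'solution'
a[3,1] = 'television'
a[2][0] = 'solution'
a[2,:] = ['solution', 'priority', 'death']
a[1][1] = 'addition'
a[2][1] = 'priority'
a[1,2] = 'wife'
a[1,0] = 'housing'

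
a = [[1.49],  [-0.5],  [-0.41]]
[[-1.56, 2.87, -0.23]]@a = [[-3.67]]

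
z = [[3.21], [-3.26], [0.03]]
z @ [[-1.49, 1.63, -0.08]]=[[-4.78,5.23,-0.26], [4.86,-5.31,0.26], [-0.04,0.05,-0.00]]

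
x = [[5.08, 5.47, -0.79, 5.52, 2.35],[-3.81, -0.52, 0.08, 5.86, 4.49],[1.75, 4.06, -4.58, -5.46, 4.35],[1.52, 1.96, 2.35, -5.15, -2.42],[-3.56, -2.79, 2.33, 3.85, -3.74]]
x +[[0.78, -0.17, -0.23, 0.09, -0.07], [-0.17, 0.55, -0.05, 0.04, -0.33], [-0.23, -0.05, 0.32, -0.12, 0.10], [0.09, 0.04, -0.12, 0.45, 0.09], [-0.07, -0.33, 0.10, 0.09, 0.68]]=[[5.86,5.30,-1.02,5.61,2.28], [-3.98,0.03,0.03,5.9,4.16], [1.52,4.01,-4.26,-5.58,4.45], [1.61,2.0,2.23,-4.70,-2.33], [-3.63,-3.12,2.43,3.94,-3.06]]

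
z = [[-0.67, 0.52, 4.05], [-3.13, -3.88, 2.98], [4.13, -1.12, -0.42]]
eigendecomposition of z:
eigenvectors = [[-0.69+0.00j, -0.09+0.31j, -0.09-0.31j], [0j, -0.89+0.00j, -0.89-0.00j], [-0.72+0.00j, 0.02-0.33j, 0.02+0.33j]]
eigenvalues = [(3.55+0j), (-4.26+2.2j), (-4.26-2.2j)]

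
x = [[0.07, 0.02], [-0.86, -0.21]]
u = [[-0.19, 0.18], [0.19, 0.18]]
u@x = [[-0.17, -0.04], [-0.14, -0.03]]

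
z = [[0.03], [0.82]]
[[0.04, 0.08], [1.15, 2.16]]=z @ [[1.40, 2.64]]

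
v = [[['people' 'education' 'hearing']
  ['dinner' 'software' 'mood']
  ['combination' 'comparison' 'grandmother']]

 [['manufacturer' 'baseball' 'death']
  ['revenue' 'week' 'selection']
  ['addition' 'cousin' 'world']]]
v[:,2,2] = ['grandmother', 'world']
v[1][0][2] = 'death'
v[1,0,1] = 'baseball'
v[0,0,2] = 'hearing'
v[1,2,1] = 'cousin'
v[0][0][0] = 'people'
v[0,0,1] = 'education'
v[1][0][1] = 'baseball'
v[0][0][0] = 'people'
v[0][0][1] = 'education'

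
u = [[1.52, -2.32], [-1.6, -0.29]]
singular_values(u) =[2.87, 1.45]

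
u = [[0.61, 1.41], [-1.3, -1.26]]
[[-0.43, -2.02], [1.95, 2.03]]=u@ [[-2.07,-0.29], [0.59,-1.31]]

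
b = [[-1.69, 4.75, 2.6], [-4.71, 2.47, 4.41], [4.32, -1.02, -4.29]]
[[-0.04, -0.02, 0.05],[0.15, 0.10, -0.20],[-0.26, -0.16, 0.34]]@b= [[0.38, -0.29, -0.41], [-1.59, 1.16, 1.69], [2.66, -1.98, -2.84]]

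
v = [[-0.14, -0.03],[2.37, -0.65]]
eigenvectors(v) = [[0.11+0.03j, 0.11-0.03j],[0.99+0.00j, (0.99-0j)]]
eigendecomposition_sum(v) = [[(-0.07+0.69j), -0.02-0.08j],[(1.19+6.01j), -0.33-0.61j]] + [[-0.07-0.69j, (-0.01+0.08j)], [1.18-6.01j, (-0.32+0.61j)]]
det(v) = 0.16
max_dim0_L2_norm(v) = 2.37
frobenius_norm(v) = 2.46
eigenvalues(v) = [(-0.4+0.08j), (-0.4-0.08j)]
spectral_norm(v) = 2.46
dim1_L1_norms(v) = [0.17, 3.02]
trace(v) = -0.79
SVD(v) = [[-0.05, 1.00], [1.00, 0.05]] @ diag([2.4608049049191196, 0.06587275556707645]) @ [[0.96,-0.26], [-0.26,-0.96]]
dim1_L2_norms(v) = [0.14, 2.46]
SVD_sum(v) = [[-0.12,  0.03], [2.37,  -0.65]] + [[-0.02,-0.06], [-0.0,-0.0]]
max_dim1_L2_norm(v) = 2.46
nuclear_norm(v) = 2.53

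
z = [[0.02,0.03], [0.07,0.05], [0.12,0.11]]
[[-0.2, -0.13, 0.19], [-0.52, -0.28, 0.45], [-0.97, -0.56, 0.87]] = z @[[-5.19,-1.73,3.44], [-3.16,-3.23,4.15]]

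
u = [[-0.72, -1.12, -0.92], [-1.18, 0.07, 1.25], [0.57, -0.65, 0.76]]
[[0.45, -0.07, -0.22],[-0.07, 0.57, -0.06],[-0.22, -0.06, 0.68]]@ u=[[-0.37,  -0.37,  -0.67],  [-0.66,  0.16,  0.73],  [0.62,  -0.2,  0.64]]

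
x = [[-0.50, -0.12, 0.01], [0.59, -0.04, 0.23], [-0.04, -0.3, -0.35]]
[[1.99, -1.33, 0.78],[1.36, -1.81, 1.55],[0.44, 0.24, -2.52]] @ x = [[-1.81, -0.42, -0.56], [-1.81, -0.56, -0.95], [0.02, 0.69, 0.94]]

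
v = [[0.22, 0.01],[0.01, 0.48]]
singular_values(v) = [0.48, 0.22]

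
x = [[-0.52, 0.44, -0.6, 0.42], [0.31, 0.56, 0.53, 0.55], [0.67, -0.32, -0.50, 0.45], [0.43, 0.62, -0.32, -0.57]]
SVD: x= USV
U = [[-0.13, -0.98, -0.14, -0.11], [0.47, -0.02, 0.36, -0.8], [0.78, -0.2, 0.21, 0.56], [-0.39, -0.1, 0.9, 0.18]]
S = [1.01, 1.0, 1.0, 0.99]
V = [[0.56, -0.28, 0.06, 0.77],  [0.33, -0.44, 0.70, -0.45],  [0.71, 0.63, -0.12, -0.28],  [0.26, -0.57, -0.70, -0.34]]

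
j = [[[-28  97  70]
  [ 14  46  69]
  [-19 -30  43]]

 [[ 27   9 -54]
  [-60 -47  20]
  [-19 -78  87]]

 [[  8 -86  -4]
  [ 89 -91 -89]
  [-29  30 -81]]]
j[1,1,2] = 20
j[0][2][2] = 43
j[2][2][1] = 30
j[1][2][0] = -19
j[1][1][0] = -60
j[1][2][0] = -19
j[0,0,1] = 97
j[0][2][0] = -19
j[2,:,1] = [-86, -91, 30]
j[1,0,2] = -54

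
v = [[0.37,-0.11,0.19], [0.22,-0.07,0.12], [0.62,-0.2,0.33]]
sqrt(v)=[[0.49, -0.11, 0.22], [0.23, -0.04, 0.16], [0.71, -0.29, 0.47]]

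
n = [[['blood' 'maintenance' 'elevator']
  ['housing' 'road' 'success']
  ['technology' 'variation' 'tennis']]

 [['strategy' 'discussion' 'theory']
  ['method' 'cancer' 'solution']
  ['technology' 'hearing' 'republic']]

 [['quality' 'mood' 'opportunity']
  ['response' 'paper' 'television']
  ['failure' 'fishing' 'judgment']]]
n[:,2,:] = [['technology', 'variation', 'tennis'], ['technology', 'hearing', 'republic'], ['failure', 'fishing', 'judgment']]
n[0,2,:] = ['technology', 'variation', 'tennis']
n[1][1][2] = 'solution'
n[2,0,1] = 'mood'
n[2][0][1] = 'mood'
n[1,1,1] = 'cancer'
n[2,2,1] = 'fishing'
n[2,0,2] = 'opportunity'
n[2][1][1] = 'paper'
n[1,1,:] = ['method', 'cancer', 'solution']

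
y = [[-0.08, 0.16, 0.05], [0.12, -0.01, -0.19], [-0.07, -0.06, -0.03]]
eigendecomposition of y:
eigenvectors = [[(0.44+0j),(0.85+0j),(0.85-0j)],[(0.79+0j),(-0.4+0.12j),(-0.4-0.12j)],[-0.42+0.00j,0.28+0.15j,(0.28-0.15j)]]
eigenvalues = [(0.16+0j), (-0.14+0.03j), (-0.14-0.03j)]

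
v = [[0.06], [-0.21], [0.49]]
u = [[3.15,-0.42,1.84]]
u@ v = [[1.18]]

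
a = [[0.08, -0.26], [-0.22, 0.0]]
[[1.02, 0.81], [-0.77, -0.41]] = a @ [[3.49, 1.85], [-2.86, -2.53]]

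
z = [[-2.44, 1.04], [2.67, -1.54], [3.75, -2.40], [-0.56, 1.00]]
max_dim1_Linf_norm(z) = 3.75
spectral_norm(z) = 6.10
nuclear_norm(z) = 6.79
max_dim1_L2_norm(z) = 4.45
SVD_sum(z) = [[-2.25, 1.35],[2.64, -1.59],[3.82, -2.29],[-0.85, 0.51]] + [[-0.19,  -0.31], [0.03,  0.05], [-0.07,  -0.11], [0.29,  0.49]]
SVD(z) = [[-0.43, -0.53], [0.51, 0.08], [0.73, -0.18], [-0.16, 0.82]] @ diag([6.09885755673681, 0.6897365458160797]) @ [[0.86, -0.51], [0.51, 0.86]]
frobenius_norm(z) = 6.14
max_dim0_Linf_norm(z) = 3.75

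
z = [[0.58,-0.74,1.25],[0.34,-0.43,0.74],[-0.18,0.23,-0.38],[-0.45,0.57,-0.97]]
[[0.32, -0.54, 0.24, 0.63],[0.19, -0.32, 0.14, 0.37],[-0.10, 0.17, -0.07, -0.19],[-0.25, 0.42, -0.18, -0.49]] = z@[[-0.37, -0.49, 0.45, 0.02], [0.05, -0.19, -0.22, -0.40], [0.46, -0.32, -0.15, 0.26]]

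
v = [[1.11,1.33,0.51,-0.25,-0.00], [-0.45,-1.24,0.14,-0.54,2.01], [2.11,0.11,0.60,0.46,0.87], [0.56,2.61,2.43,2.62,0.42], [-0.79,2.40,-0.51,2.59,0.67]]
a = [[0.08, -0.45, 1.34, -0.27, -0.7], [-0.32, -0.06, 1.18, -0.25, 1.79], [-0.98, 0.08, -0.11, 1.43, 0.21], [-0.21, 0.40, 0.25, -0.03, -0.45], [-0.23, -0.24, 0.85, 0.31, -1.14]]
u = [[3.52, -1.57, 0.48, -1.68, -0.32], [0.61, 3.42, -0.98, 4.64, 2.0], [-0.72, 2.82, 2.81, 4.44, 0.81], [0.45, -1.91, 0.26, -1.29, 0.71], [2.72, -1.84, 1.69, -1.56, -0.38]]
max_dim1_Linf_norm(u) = 4.64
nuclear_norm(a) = 6.70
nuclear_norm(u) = 18.19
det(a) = -0.01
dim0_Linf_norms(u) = [3.52, 3.42, 2.81, 4.64, 2.0]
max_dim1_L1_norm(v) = 8.64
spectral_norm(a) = 2.31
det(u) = -1.15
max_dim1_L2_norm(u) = 6.21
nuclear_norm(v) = 13.42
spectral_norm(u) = 9.14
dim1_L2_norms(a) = [1.6, 2.18, 1.75, 0.69, 1.49]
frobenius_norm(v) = 7.01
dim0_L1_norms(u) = [8.02, 11.56, 6.22, 13.61, 4.22]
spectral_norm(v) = 5.60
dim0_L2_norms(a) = [1.08, 0.66, 2.0, 1.51, 2.29]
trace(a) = -1.26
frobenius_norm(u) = 10.75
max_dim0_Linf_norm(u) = 4.64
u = a @ v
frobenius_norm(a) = 3.62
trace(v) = 3.76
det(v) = 57.02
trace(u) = 8.08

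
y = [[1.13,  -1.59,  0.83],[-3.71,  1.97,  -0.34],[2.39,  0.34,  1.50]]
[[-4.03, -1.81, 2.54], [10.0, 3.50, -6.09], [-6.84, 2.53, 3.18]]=y @ [[-2.41,  -0.11,  1.32], [0.40,  1.82,  -0.58], [-0.81,  1.45,  0.15]]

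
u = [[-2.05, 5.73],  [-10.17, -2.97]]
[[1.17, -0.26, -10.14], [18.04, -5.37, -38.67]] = u @ [[-1.66, 0.49, 3.91], [-0.39, 0.13, -0.37]]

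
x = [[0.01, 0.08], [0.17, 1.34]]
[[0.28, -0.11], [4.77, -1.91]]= x@[[2.28, 2.94], [3.27, -1.8]]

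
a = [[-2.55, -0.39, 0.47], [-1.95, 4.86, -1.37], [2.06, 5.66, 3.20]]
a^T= [[-2.55, -1.95, 2.06], [-0.39, 4.86, 5.66], [0.47, -1.37, 3.20]]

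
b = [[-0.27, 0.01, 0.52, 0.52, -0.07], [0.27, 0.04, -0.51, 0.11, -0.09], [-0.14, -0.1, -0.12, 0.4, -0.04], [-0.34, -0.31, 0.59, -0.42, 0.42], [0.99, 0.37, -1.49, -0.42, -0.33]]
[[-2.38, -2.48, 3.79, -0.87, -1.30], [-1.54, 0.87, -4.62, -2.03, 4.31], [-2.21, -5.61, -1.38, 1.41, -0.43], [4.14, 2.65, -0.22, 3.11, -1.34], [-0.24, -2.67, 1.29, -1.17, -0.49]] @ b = [[-1.55,  -0.71,  1.00,  0.92,  0.3], [6.25,  2.71,  -8.31,  -3.51,  -2.06], [-1.63,  -0.7,  3.35,  -2.73,  1.45], [-2.76,  -1.29,  4.66,  1.61,  1.23], [-0.92,  -0.06,  1.12,  0.79,  -0.12]]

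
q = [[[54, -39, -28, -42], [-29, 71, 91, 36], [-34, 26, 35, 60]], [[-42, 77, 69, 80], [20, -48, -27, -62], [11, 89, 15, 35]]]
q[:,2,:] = [[-34, 26, 35, 60], [11, 89, 15, 35]]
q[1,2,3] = 35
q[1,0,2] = 69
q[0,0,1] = -39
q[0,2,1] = 26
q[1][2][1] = 89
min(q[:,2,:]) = -34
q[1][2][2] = 15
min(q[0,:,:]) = -42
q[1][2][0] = 11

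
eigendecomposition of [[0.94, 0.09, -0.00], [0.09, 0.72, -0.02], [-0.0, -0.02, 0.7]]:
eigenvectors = [[-0.94,0.22,-0.26],[-0.34,-0.55,0.76],[0.02,0.81,0.59]]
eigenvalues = [0.97, 0.71, 0.67]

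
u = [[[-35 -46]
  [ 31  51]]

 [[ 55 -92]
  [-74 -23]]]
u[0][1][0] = 31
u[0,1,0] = 31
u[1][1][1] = -23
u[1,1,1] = -23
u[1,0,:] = [55, -92]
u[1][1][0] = -74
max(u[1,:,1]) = -23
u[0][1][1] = 51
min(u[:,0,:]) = -92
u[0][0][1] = -46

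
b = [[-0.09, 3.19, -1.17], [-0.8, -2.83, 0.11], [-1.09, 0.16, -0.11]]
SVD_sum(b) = [[0.33, 3.25, -0.73], [-0.28, -2.77, 0.62], [0.01, 0.07, -0.02]] + [[-0.51,0.01,-0.20], [-0.62,0.01,-0.25], [-0.98,0.01,-0.39]] + [[0.09, -0.06, -0.24], [0.11, -0.07, -0.27], [-0.11, 0.08, 0.29]]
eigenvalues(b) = [(-1.86+0.98j), (-1.86-0.98j), (0.69+0j)]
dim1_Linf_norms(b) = [3.19, 2.83, 1.09]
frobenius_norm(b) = 4.63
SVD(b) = [[0.76, 0.4, -0.51], [-0.65, 0.49, -0.58], [0.02, 0.77, 0.63]] @ diag([4.394393078241884, 1.3667751126153522, 0.5110139581607481]) @ [[0.10, 0.97, -0.22], [-0.93, 0.01, -0.37], [-0.35, 0.24, 0.90]]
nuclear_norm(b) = 6.27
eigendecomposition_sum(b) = [[(-0.18+1.08j), 1.48+2.11j, (-0.41+0.36j)], [-0.36-0.46j, (-1.39-0.18j), 0.01-0.29j], [(-0.36+0.51j), 0.24+1.46j, -0.30+0.08j]] + [[-0.18-1.08j, (1.48-2.11j), (-0.41-0.36j)], [(-0.36+0.46j), -1.39+0.18j, (0.01+0.29j)], [(-0.36-0.51j), 0.24-1.46j, -0.30-0.08j]] + [[0.26+0.00j, 0.22+0.00j, -0.35+0.00j], [-0.07-0.00j, (-0.06-0j), (0.09-0j)], [(-0.37-0j), (-0.31-0j), (0.49-0j)]]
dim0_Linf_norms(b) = [1.09, 3.19, 1.17]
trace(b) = -3.03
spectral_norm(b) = 4.39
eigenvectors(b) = [[-0.79+0.00j, (-0.79-0j), -0.57+0.00j], [0.29-0.31j, 0.29+0.31j, (0.15+0j)], [-0.40-0.20j, (-0.4+0.2j), 0.81+0.00j]]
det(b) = 3.07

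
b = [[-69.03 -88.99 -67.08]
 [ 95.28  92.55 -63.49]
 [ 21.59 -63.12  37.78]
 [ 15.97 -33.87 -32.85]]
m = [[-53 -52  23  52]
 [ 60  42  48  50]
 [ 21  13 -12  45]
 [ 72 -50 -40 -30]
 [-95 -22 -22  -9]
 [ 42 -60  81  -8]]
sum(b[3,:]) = -50.75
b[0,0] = -69.03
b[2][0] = 21.59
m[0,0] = -53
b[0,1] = -88.99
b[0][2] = -67.08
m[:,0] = [-53, 60, 21, 72, -95, 42]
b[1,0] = 95.28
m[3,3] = -30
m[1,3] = 50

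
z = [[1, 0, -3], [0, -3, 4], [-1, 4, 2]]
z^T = [[1, 0, -1], [0, -3, 4], [-3, 4, 2]]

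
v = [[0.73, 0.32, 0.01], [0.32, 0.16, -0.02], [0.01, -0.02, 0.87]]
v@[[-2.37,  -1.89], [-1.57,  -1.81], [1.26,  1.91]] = [[-2.22, -1.94], [-1.03, -0.93], [1.10, 1.68]]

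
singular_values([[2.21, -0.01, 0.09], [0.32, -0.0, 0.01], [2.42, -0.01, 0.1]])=[3.3, 0.0, 0.0]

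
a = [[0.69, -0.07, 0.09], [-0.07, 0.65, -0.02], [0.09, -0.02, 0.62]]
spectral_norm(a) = 0.79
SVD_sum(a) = [[0.45, -0.27, 0.28], [-0.27, 0.16, -0.17], [0.28, -0.17, 0.17]] + [[0.02, 0.10, 0.06],[0.10, 0.44, 0.26],[0.06, 0.26, 0.16]] + [[0.21, 0.1, -0.25],[0.1, 0.05, -0.12],[-0.25, -0.12, 0.29]]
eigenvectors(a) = [[-0.76, 0.62, 0.20],[0.46, 0.29, 0.84],[-0.46, -0.73, 0.5]]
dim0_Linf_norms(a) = [0.69, 0.65, 0.62]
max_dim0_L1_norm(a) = 0.85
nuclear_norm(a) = 1.96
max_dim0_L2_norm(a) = 0.7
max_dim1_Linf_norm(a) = 0.69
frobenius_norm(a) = 1.14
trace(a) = 1.96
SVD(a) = [[-0.76, -0.20, -0.62], [0.46, -0.84, -0.29], [-0.46, -0.5, 0.73]] @ diag([0.7869881166981115, 0.6216575062835312, 0.5513543770183568]) @ [[-0.76, 0.46, -0.46],  [-0.20, -0.84, -0.5],  [-0.62, -0.29, 0.73]]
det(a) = 0.27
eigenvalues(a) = [0.79, 0.55, 0.62]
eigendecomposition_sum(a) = [[0.45,-0.27,0.28], [-0.27,0.16,-0.17], [0.28,-0.17,0.17]] + [[0.21, 0.10, -0.25], [0.10, 0.05, -0.12], [-0.25, -0.12, 0.29]] + [[0.02,0.1,0.06], [0.1,0.44,0.26], [0.06,0.26,0.16]]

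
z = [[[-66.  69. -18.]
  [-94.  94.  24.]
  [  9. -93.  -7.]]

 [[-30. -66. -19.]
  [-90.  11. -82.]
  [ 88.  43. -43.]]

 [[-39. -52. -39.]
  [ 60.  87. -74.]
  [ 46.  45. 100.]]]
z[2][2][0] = 46.0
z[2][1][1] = 87.0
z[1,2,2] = -43.0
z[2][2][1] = 45.0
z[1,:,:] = [[-30.0, -66.0, -19.0], [-90.0, 11.0, -82.0], [88.0, 43.0, -43.0]]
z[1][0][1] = -66.0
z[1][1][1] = 11.0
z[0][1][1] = 94.0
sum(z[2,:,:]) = 134.0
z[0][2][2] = -7.0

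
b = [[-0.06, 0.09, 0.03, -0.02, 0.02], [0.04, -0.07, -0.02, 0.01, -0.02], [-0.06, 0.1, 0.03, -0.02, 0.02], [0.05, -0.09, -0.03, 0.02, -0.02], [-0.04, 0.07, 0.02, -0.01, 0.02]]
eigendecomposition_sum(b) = [[(-0.06+0j), (0.09+0j), 0.03-0.00j, (-0.02+0j), 0.03-0.00j], [0.04-0.00j, -0.07-0.00j, -0.02+0.00j, 0.01-0.00j, (-0.02+0j)], [-0.07+0.00j, (0.1+0j), 0.03-0.00j, -0.02+0.00j, 0.03-0.00j], [(0.05-0j), (-0.07-0j), -0.02+0.00j, 0.01-0.00j, (-0.02+0j)], [-0.04+0.00j, 0.07+0.00j, (0.02-0j), -0.01+0.00j, (0.02-0j)]] + [[-0.00+0.00j, 0.00+0.00j, 0.00-0.00j, (-0+0j), (-0-0j)],[(-0+0j), 0.00+0.00j, 0.00-0.00j, (-0+0j), -0.00-0.00j],[-0.00+0.00j, 0.00+0.00j, -0j, -0.00+0.00j, (-0-0j)],[0.00+0.00j, -0.01-0.00j, -0.01+0.00j, (0.01-0j), 0.01+0.00j],[0j, -0.00-0.00j, (-0+0j), -0j, 0j]] + [[-0.00+0.00j, -0.00+0.00j, -0.00-0.00j, (-0+0j), (-0+0j)], [(-0-0j), -0.00-0.01j, 0.00-0.00j, (-0-0j), -0.00-0.00j], [0.00+0.01j, (-0+0.02j), (-0+0j), 0j, (-0+0.01j)], [(-0+0j), (-0+0j), (-0-0j), (-0+0j), (-0+0j)], [0j, 0.00+0.01j, -0.00+0.00j, 0.00+0.00j, 0.00+0.00j]] + [[-0.00-0.00j, -0.00-0.00j, -0.00+0.00j, -0.00-0.00j, -0.00-0.00j], [(-0+0j), -0.00+0.01j, 0j, (-0+0j), -0.00+0.00j], [-0.01j, -0.00-0.02j, (-0-0j), 0.00-0.00j, (-0-0.01j)], [-0.00-0.00j, -0.00-0.00j, (-0+0j), -0.00-0.00j, -0.00-0.00j], [-0j, -0.01j, -0.00-0.00j, -0j, 0.00-0.00j]] + [[(-0+0j),0j,(-0+0j),-0.00+0.00j,0j], [-0.00+0.00j,0.00+0.00j,(-0+0j),(-0+0j),0.00+0.00j], [0.00-0.00j,-0.00-0.00j,0.00-0.00j,0.00-0.00j,-0.00-0.00j], [0.00-0.00j,-0.00-0.00j,-0j,-0j,-0.00-0.00j], [(-0+0j),0.00+0.00j,-0.00+0.00j,(-0+0j),0.00+0.00j]]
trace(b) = -0.06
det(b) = 0.00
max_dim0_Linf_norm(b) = 0.1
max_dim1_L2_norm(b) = 0.12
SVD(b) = [[-0.49, -0.5, 0.58, 0.43, -0.00], [0.36, -0.58, -0.15, -0.06, 0.71], [-0.52, -0.24, -0.05, -0.82, 0.0], [0.47, 0.12, 0.79, -0.38, -0.00], [-0.36, 0.58, 0.15, 0.06, 0.71]] @ diag([0.23593237458162794, 0.009545489155581887, 0.00587505497612435, 0.0032065542382060446, 2.5723046191839067e-19]) @ [[0.48, -0.80, -0.25, 0.16, -0.19],[0.36, 0.25, -0.24, 0.57, 0.65],[-0.8, -0.37, -0.27, 0.35, 0.17],[-0.01, -0.4, 0.60, -0.29, 0.63],[0.00, 0.0, 0.67, 0.67, -0.33]]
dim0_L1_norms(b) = [0.25, 0.42, 0.13, 0.08, 0.1]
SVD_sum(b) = [[-0.06, 0.09, 0.03, -0.02, 0.02], [0.04, -0.07, -0.02, 0.01, -0.02], [-0.06, 0.10, 0.03, -0.02, 0.02], [0.05, -0.09, -0.03, 0.02, -0.02], [-0.04, 0.07, 0.02, -0.01, 0.02]] + [[-0.0,-0.0,0.0,-0.0,-0.0],[-0.0,-0.0,0.00,-0.00,-0.0],[-0.00,-0.00,0.00,-0.00,-0.00],[0.0,0.00,-0.0,0.0,0.0],[0.00,0.00,-0.0,0.0,0.0]] + [[-0.00, -0.00, -0.00, 0.0, 0.0],[0.0, 0.00, 0.00, -0.0, -0.0],[0.00, 0.0, 0.0, -0.00, -0.0],[-0.0, -0.0, -0.00, 0.00, 0.0],[-0.00, -0.0, -0.00, 0.00, 0.0]] + [[-0.0, -0.0, 0.00, -0.0, 0.00], [0.00, 0.0, -0.0, 0.0, -0.0], [0.00, 0.0, -0.0, 0.00, -0.0], [0.0, 0.0, -0.0, 0.00, -0.0], [-0.00, -0.0, 0.0, -0.0, 0.0]] + [[-0.00, -0.0, -0.00, -0.00, 0.0], [0.0, 0.00, 0.0, 0.0, -0.0], [0.00, 0.0, 0.0, 0.0, -0.0], [-0.0, -0.00, -0.00, -0.0, 0.00], [0.0, 0.00, 0.0, 0.00, -0.0]]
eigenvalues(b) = [(-0.06+0j), (0.01+0j), (-0+0j), (-0-0j), 0j]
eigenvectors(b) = [[0.49+0.00j,(0.41+0j),0.07+0.08j,(0.07-0.08j),0.00+0.00j], [(-0.37+0j),0.00+0.00j,(-0.3+0.11j),-0.30-0.11j,0.00+0.00j], [(0.55+0j),(0.41+0j),(0.87+0j),(0.87-0j),-0.67+0.00j], [(-0.41+0j),-0.82+0.00j,0.05+0.15j,0.05-0.15j,-0.67+0.00j], [0.37+0.00j,(-0+0j),0.30-0.11j,0.30+0.11j,0.33+0.00j]]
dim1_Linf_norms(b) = [0.09, 0.07, 0.1, 0.09, 0.07]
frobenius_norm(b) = 0.24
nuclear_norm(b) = 0.25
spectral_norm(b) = 0.24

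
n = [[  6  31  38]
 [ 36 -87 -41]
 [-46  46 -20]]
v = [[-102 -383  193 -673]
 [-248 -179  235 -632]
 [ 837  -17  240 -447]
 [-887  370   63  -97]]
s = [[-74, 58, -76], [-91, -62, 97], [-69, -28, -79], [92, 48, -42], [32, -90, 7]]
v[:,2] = [193, 235, 240, 63]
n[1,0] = 36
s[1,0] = -91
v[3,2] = 63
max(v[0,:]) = 193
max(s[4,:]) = 32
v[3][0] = -887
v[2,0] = 837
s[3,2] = -42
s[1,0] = -91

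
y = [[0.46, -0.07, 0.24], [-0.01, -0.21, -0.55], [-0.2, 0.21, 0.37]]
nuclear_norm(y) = 1.28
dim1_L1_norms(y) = [0.77, 0.77, 0.78]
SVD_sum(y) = [[0.01,0.08,0.21], [-0.03,-0.2,-0.55], [0.02,0.14,0.38]] + [[0.45, -0.15, 0.03], [0.02, -0.01, 0.00], [-0.22, 0.07, -0.02]] + [[-0.00,-0.00,0.0], [-0.0,-0.0,0.0], [-0.00,-0.00,0.00]]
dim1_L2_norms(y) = [0.52, 0.59, 0.47]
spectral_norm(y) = 0.75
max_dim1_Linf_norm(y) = 0.55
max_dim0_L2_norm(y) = 0.7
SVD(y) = [[0.3, 0.9, 0.32], [-0.78, 0.04, 0.62], [0.55, -0.44, 0.72]] @ diag([0.7508915030946796, 0.5272128967164317, 0.002917553098379075]) @ [[0.05,0.34,0.94],[0.95,-0.31,0.07],[-0.31,-0.89,0.34]]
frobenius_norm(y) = 0.92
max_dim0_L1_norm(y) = 1.16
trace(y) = 0.62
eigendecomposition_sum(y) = [[0.23-0.04j, -0.03-0.11j, 0.12-0.32j],[-0.00-0.21j, (-0.1+0.02j), (-0.27-0.15j)],[-0.10+0.21j, 0.10+0.03j, 0.18+0.28j]] + [[(0.23+0.04j),  -0.03+0.11j,  0.12+0.32j],[-0.00+0.21j,  (-0.1-0.02j),  -0.27+0.15j],[(-0.1-0.21j),  0.10-0.03j,  (0.18-0.28j)]] + [[-0.00+0.00j,(-0-0j),(-0-0j)], [-0.00+0.00j,-0.01-0.00j,-0.01-0.00j], [-0j,0j,0.00+0.00j]]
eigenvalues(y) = [(0.31+0.25j), (0.31-0.25j), (-0.01+0j)]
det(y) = -0.00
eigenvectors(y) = [[(0.6+0j), (0.6-0j), -0.31+0.00j], [(0.08-0.54j), (0.08+0.54j), -0.89+0.00j], [(-0.34+0.48j), -0.34-0.48j, (0.33+0j)]]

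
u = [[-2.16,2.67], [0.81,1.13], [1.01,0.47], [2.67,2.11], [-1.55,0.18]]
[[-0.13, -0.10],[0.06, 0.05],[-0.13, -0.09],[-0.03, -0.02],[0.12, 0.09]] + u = [[-2.29, 2.57], [0.87, 1.18], [0.88, 0.38], [2.64, 2.09], [-1.43, 0.27]]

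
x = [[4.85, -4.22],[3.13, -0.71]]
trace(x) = 4.14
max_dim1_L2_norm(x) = 6.43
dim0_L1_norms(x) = [7.98, 4.93]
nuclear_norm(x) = 8.44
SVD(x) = [[-0.91, -0.42], [-0.42, 0.91]] @ diag([7.050799684114047, 1.3849634704559066]) @ [[-0.81, 0.59], [0.59, 0.81]]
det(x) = 9.77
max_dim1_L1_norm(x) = 9.07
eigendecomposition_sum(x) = [[(2.42-0.06j), -2.11+1.87j], [(1.57-1.38j), -0.35+2.40j]] + [[(2.42+0.06j),-2.11-1.87j], [1.57+1.38j,-0.35-2.40j]]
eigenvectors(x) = [[0.76+0.00j, 0.76-0.00j],[0.50-0.42j, (0.5+0.42j)]]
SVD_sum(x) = [[5.19, -3.75],[2.39, -1.73]] + [[-0.34,-0.47],[0.74,1.02]]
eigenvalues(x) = [(2.07+2.34j), (2.07-2.34j)]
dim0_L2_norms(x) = [5.77, 4.28]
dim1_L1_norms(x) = [9.07, 3.84]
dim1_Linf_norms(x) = [4.85, 3.13]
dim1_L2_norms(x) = [6.43, 3.21]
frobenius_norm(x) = 7.19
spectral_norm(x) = 7.05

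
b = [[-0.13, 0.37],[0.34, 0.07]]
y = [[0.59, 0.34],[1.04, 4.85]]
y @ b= [[0.04, 0.24], [1.51, 0.72]]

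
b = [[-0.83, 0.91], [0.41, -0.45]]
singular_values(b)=[1.37, 0.0]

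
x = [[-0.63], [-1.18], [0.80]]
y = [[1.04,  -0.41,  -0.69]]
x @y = [[-0.66, 0.26, 0.43], [-1.23, 0.48, 0.81], [0.83, -0.33, -0.55]]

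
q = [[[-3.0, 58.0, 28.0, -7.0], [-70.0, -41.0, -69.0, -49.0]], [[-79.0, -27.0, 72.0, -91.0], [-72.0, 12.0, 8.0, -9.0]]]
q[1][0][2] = 72.0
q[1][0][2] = 72.0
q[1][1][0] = -72.0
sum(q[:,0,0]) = -82.0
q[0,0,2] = 28.0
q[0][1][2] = -69.0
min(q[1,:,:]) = -91.0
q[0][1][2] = -69.0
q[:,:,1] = [[58.0, -41.0], [-27.0, 12.0]]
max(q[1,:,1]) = 12.0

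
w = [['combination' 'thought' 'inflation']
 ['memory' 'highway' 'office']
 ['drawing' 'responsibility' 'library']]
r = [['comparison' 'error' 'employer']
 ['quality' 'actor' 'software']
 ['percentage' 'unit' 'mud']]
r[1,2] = 'software'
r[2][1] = 'unit'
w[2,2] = 'library'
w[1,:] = ['memory', 'highway', 'office']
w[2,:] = ['drawing', 'responsibility', 'library']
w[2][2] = 'library'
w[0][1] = 'thought'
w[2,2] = 'library'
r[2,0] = 'percentage'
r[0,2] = 'employer'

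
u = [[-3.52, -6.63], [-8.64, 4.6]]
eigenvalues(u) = [-8.05, 9.13]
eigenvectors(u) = [[-0.83, 0.46], [-0.56, -0.89]]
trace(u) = 1.08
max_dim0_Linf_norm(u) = 8.64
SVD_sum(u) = [[0.02, -0.01], [-8.63, 4.61]] + [[-3.54, -6.62],[-0.01, -0.01]]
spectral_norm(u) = 9.79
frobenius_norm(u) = 12.34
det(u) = -73.48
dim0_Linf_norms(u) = [8.64, 6.63]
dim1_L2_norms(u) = [7.51, 9.79]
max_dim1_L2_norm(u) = 9.79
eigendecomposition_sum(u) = [[-5.93, -3.11], [-4.05, -2.12]] + [[2.41, -3.52], [-4.59, 6.72]]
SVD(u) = [[0.00, -1.00],[-1.0, -0.00]] @ diag([9.788247235734975, 7.5064716113582035]) @ [[0.88, -0.47], [0.47, 0.88]]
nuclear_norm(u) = 17.29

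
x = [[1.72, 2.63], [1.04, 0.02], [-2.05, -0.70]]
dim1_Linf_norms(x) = [2.63, 1.04, 2.05]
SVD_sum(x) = [[2.23, 2.08], [0.57, 0.53], [-1.45, -1.35]] + [[-0.51, 0.55], [0.47, -0.51], [-0.60, 0.65]]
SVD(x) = [[-0.82, 0.55], [-0.21, -0.51], [0.53, 0.65]] @ diag([3.717373374849258, 1.3531205385928613]) @ [[-0.73, -0.68], [-0.68, 0.73]]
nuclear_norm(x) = 5.07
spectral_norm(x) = 3.72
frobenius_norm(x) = 3.96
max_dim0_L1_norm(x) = 4.81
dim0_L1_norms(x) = [4.81, 3.35]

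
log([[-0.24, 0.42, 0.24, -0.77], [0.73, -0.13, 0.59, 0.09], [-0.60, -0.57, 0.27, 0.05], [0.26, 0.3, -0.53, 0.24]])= [[0.54+1.46j, 0.72-1.49j, 1.89+0.19j, 1.26+0.47j], [(-1.18-1.32j), (-1.42+1.96j), -1.94+0.34j, -3.59+0.23j], [-1.69+0.50j, -1.56+0.59j, (-1.91+1j), -2.19+1.34j], [-0.80+0.83j, (-0.75+0.63j), (-2.75+1.38j), -3.09+1.87j]]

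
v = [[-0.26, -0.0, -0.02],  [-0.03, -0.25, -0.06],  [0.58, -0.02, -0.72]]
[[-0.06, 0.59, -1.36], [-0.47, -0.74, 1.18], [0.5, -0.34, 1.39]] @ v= [[-0.79,-0.12,0.94], [0.83,0.16,-0.8], [0.69,0.06,-0.99]]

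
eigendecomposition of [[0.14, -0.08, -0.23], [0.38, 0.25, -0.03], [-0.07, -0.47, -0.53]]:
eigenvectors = [[-0.19, -0.49, 0.33], [-0.86, 0.68, -0.13], [0.47, -0.54, 0.94]]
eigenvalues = [0.35, -0.0, -0.49]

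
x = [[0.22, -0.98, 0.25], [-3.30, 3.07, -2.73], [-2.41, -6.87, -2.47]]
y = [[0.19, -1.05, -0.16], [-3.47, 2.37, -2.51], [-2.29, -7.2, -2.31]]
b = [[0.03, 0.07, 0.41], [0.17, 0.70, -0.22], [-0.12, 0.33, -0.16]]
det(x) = 3.26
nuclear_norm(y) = 13.04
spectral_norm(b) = 0.83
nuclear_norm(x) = 13.08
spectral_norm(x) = 7.81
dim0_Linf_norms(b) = [0.17, 0.7, 0.41]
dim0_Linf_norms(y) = [3.47, 7.2, 2.51]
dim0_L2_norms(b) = [0.21, 0.78, 0.49]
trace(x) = 0.82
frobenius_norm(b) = 0.94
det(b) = 0.06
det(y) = -6.96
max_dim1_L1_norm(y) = 11.8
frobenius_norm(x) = 9.38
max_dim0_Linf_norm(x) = 6.87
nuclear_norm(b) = 1.42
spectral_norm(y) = 7.98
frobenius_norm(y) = 9.36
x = b + y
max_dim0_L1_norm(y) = 10.62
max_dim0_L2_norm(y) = 7.65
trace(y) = 0.25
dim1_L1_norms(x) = [1.45, 9.1, 11.75]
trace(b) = 0.57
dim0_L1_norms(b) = [0.32, 1.1, 0.79]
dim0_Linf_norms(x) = [3.3, 6.87, 2.73]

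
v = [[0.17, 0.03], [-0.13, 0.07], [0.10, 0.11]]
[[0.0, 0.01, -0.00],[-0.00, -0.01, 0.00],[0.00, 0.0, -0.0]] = v @ [[0.03,0.05,-0.03], [-0.01,-0.01,0.01]]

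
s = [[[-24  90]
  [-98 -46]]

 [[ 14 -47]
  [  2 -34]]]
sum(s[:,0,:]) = 33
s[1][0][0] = 14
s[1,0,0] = 14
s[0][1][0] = -98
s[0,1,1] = -46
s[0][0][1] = 90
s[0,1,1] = -46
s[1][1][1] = -34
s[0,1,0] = -98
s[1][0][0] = 14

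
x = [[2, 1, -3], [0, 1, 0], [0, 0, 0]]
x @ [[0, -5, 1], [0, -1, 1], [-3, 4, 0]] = [[9, -23, 3], [0, -1, 1], [0, 0, 0]]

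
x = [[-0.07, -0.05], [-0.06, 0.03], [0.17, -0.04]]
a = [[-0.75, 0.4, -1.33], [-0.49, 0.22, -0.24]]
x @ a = [[0.08,-0.04,0.11],[0.03,-0.02,0.07],[-0.11,0.06,-0.22]]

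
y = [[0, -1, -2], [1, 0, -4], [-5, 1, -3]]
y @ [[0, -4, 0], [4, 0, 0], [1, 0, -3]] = [[-6, 0, 6], [-4, -4, 12], [1, 20, 9]]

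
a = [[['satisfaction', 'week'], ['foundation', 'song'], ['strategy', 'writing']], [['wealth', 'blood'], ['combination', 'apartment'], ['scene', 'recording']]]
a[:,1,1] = ['song', 'apartment']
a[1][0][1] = 'blood'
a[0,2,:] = ['strategy', 'writing']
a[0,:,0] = ['satisfaction', 'foundation', 'strategy']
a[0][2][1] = 'writing'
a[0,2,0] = 'strategy'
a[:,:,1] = [['week', 'song', 'writing'], ['blood', 'apartment', 'recording']]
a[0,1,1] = 'song'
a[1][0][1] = 'blood'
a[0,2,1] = 'writing'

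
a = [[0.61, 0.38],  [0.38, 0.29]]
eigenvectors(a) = [[0.83, -0.55], [0.55, 0.83]]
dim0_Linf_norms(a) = [0.61, 0.38]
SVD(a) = [[-0.83, -0.55], [-0.55, 0.83]] @ diag([0.8623105625617663, 0.037689437438233914]) @ [[-0.83,-0.55],[-0.55,0.83]]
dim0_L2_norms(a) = [0.72, 0.48]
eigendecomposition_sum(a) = [[0.6, 0.40], [0.40, 0.26]] + [[0.01, -0.02],[-0.02, 0.03]]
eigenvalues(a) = [0.86, 0.04]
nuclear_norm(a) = 0.90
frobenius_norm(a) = 0.86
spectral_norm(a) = 0.86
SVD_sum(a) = [[0.6, 0.4], [0.4, 0.26]] + [[0.01, -0.02], [-0.02, 0.03]]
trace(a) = 0.90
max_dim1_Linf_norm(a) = 0.61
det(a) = 0.03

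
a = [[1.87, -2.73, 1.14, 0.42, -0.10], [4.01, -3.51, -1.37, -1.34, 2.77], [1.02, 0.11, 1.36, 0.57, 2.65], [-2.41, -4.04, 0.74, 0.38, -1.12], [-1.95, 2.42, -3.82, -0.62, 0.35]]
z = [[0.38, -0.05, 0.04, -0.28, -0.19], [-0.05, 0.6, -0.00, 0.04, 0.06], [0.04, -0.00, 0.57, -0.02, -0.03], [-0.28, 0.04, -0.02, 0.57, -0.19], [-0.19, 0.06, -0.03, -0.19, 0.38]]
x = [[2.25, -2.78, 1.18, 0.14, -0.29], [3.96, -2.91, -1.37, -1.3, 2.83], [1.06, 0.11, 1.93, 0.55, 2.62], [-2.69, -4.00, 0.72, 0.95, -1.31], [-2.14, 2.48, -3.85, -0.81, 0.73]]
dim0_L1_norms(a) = [11.26, 12.81, 8.43, 3.33, 6.99]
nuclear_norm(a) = 20.07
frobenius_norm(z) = 1.27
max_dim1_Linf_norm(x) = 4.0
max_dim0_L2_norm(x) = 6.19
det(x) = -92.32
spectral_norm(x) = 7.43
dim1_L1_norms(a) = [6.26, 13.0, 5.71, 8.69, 9.16]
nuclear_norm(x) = 20.31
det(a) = -207.46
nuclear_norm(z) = 2.51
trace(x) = 2.95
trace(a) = 0.45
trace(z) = 2.50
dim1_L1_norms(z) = [0.94, 0.75, 0.66, 1.1, 0.85]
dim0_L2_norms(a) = [5.5, 6.48, 4.49, 1.68, 4.01]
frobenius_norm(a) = 10.55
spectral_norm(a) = 7.59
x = a + z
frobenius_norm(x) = 10.73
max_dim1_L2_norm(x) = 5.98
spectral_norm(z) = 0.80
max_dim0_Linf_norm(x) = 4.0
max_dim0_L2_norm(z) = 0.66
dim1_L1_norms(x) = [6.64, 12.37, 6.27, 9.67, 10.01]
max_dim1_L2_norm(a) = 6.3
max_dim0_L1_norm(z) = 1.1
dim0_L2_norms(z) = [0.51, 0.61, 0.57, 0.66, 0.47]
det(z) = -0.00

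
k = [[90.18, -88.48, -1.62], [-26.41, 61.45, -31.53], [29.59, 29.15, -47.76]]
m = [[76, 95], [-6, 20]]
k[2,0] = 29.59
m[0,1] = 95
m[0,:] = [76, 95]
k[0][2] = -1.62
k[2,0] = 29.59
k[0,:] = [90.18, -88.48, -1.62]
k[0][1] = -88.48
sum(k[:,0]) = 93.36000000000001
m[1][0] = -6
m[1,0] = -6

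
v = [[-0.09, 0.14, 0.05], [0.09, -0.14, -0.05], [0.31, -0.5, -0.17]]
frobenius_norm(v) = 0.66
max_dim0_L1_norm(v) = 0.78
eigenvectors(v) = [[0.27, -0.6, 0.2], [-0.27, -0.10, -0.20], [-0.93, -0.80, 0.96]]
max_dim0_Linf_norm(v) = 0.5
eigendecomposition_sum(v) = [[-0.09, 0.14, 0.05],[0.09, -0.14, -0.05],[0.31, -0.49, -0.17]] + [[-0.00, -0.0, -0.00], [-0.0, -0.00, -0.00], [-0.00, -0.0, -0.0]] + [[-0.0, -0.00, 0.0],[0.0, 0.00, -0.0],[-0.00, -0.01, 0.00]]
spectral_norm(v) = 0.66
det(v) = 0.00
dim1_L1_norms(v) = [0.28, 0.28, 0.98]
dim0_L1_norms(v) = [0.49, 0.78, 0.27]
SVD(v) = [[-0.26, 0.66, 0.71], [0.26, -0.66, 0.71], [0.93, 0.37, -0.00]] @ diag([0.6598344046507636, 0.0043079506928937646, 5.304167073473142e-17]) @ [[0.51, -0.82, -0.28], [-0.62, -0.57, 0.54], [-0.6, -0.10, -0.8]]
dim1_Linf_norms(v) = [0.14, 0.14, 0.5]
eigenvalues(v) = [-0.4, -0.0, 0.0]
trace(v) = -0.40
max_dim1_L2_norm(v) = 0.61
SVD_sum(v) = [[-0.09, 0.14, 0.05], [0.09, -0.14, -0.05], [0.31, -0.5, -0.17]] + [[-0.00, -0.00, 0.00],[0.0, 0.00, -0.0],[-0.00, -0.0, 0.0]] + [[-0.00, -0.0, -0.00], [-0.00, -0.00, -0.0], [0.00, 0.00, 0.00]]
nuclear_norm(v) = 0.66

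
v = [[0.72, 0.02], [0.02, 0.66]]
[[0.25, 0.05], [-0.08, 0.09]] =v@[[0.35, 0.07], [-0.13, 0.14]]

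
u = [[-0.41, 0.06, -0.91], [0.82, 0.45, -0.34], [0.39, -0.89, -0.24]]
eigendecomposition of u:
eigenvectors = [[(0.67+0j), (0.67-0j), -0.34+0.00j],  [-0.21-0.36j, (-0.21+0.36j), (-0.81+0j)],  [(0.12-0.61j), (0.12+0.61j), 0.48+0.00j]]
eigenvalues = [(-0.6+0.8j), (-0.6-0.8j), (1+0j)]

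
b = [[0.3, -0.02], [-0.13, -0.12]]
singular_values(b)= [0.33, 0.12]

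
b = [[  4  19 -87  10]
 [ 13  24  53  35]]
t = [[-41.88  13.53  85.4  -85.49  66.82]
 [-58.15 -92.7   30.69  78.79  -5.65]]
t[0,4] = 66.82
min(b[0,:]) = -87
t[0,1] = 13.53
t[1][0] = -58.15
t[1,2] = 30.69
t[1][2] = 30.69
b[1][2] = 53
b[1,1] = 24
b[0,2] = -87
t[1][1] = -92.7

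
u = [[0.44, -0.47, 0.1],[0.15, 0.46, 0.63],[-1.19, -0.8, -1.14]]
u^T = [[0.44,  0.15,  -1.19],  [-0.47,  0.46,  -0.8],  [0.10,  0.63,  -1.14]]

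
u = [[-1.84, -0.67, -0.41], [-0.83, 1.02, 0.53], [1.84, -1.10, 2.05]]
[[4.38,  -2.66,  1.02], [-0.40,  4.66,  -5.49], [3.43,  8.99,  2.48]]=u @ [[-1.77, -0.31, 1.13], [-2.76, 1.48, -3.57], [1.78, 5.46, -1.72]]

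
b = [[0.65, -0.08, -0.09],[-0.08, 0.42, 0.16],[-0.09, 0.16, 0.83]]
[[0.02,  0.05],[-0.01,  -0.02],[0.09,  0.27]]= b @ [[0.04, 0.11], [-0.06, -0.16], [0.13, 0.37]]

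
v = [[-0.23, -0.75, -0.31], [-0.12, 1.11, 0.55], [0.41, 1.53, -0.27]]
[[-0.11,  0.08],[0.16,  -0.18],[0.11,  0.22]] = v@ [[0.02,0.07], [0.09,0.05], [0.12,-0.42]]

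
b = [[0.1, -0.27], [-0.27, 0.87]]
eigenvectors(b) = [[-0.95,0.30], [-0.3,-0.95]]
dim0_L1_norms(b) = [0.37, 1.14]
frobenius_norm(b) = 0.96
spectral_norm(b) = 0.96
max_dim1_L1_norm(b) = 1.14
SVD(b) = [[-0.30,0.95], [0.95,0.3]] @ diag([0.9552393007820591, 0.014760699217940754]) @ [[-0.30, 0.95],[0.95, 0.3]]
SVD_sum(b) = [[0.09,-0.27], [-0.27,0.87]] + [[0.01, 0.0], [0.0, 0.00]]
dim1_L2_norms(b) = [0.29, 0.91]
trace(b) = 0.97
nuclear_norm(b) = 0.97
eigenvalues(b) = [0.01, 0.96]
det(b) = 0.01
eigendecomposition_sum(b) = [[0.01, 0.00], [0.00, 0.00]] + [[0.09, -0.27], [-0.27, 0.87]]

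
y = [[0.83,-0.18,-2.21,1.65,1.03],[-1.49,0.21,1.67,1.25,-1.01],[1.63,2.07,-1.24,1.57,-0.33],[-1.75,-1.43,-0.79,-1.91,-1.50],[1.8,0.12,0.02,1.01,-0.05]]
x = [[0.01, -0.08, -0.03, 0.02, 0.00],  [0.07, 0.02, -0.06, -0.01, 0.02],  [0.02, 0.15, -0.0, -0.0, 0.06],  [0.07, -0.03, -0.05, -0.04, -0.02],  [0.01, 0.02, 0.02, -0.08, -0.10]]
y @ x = [[0.08, -0.43, -0.08, -0.13, -0.27], [0.11, 0.32, -0.05, -0.0, 0.18], [0.24, -0.33, -0.26, -0.02, -0.03], [-0.28, 0.02, 0.2, 0.18, 0.11], [0.1, -0.17, -0.11, -0.00, -0.01]]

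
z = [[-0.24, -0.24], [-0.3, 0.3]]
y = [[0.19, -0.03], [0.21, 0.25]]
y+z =[[-0.05, -0.27],[-0.09, 0.55]]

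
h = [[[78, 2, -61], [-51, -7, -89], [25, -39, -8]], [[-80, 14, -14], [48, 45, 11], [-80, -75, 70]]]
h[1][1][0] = 48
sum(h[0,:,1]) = -44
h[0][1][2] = -89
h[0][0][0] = 78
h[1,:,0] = [-80, 48, -80]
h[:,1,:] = [[-51, -7, -89], [48, 45, 11]]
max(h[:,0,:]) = 78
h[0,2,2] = -8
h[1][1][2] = 11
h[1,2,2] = 70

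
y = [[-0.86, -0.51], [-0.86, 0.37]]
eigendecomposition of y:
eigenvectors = [[-0.87, 0.32], [-0.49, -0.95]]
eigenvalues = [-1.15, 0.66]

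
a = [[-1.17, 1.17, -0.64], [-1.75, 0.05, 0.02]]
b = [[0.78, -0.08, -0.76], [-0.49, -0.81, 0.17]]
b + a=[[-0.39, 1.09, -1.4], [-2.24, -0.76, 0.19]]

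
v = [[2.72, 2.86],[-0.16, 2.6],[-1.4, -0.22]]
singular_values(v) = [4.51, 2.0]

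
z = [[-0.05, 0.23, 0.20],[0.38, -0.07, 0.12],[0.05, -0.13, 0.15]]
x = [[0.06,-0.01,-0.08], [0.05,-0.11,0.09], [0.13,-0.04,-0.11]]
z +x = [[0.01, 0.22, 0.12], [0.43, -0.18, 0.21], [0.18, -0.17, 0.04]]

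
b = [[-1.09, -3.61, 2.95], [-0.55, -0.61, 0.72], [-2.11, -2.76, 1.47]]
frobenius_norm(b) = 6.19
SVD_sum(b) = [[-1.73,  -3.57,  2.58], [-0.38,  -0.8,  0.57], [-1.33,  -2.76,  1.99]] + [[0.63, -0.02, 0.39], [-0.06, 0.00, -0.04], [-0.79, 0.03, -0.49]] + [[0.01, -0.02, -0.02],[-0.11, 0.18, 0.18],[0.02, -0.03, -0.03]]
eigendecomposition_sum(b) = [[(-0.58+0.81j), (-1.62+0.68j), (1.45+0.12j)], [(-0.23+0.16j), (-0.5+0.03j), 0.38+0.17j], [(-1.03-0.01j), -1.52-0.96j, (0.75+1.29j)]] + [[(-0.58-0.81j), (-1.62-0.68j), (1.45-0.12j)],[(-0.23-0.16j), -0.50-0.03j, 0.38-0.17j],[-1.03+0.01j, (-1.52+0.96j), 0.75-1.29j]] + [[0.08+0.00j, (-0.38+0j), (0.04+0j)], [-0.08-0.00j, 0.39-0.00j, -0.04-0.00j], [-0.06-0.00j, (0.29-0j), (-0.03-0j)]]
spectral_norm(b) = 6.07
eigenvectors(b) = [[(-0.39+0.56j), (-0.39-0.56j), 0.61+0.00j], [-0.16+0.11j, (-0.16-0.11j), (-0.64+0j)], [(-0.7+0j), (-0.7-0j), -0.47+0.00j]]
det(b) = 2.06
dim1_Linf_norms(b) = [3.61, 0.72, 2.76]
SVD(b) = [[-0.78, 0.62, 0.10],[-0.17, -0.06, -0.98],[-0.6, -0.78, 0.15]] @ diag([6.069900439052763, 1.1923686352298173, 0.28436894645385535]) @ [[0.36, 0.75, -0.55], [0.85, -0.03, 0.53], [0.38, -0.66, -0.65]]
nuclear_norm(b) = 7.55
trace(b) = -0.23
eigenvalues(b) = [(-0.33+2.14j), (-0.33-2.14j), (0.44+0j)]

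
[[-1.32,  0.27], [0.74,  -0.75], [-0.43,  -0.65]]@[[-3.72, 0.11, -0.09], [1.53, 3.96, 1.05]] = [[5.32, 0.92, 0.4], [-3.90, -2.89, -0.85], [0.61, -2.62, -0.64]]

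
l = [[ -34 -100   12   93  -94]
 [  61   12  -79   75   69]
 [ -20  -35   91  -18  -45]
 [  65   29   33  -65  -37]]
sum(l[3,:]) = 25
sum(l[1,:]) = 138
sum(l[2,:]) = -27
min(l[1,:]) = -79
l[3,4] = -37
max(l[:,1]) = 29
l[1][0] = 61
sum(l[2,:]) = -27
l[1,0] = 61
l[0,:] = [-34, -100, 12, 93, -94]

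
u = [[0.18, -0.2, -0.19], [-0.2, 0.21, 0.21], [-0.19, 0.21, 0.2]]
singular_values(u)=[0.6, 0.01, 0.0]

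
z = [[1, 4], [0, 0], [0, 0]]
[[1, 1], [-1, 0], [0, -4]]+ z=[[2, 5], [-1, 0], [0, -4]]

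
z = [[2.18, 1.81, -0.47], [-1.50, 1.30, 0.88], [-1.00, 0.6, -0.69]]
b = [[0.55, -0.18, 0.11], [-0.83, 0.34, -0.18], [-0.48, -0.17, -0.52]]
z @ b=[[-0.08, 0.30, 0.16], [-2.33, 0.56, -0.86], [-0.72, 0.50, 0.14]]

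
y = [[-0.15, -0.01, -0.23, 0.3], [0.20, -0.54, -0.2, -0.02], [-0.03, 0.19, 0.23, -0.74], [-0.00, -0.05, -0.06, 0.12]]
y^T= [[-0.15, 0.2, -0.03, -0.00], [-0.01, -0.54, 0.19, -0.05], [-0.23, -0.20, 0.23, -0.06], [0.30, -0.02, -0.74, 0.12]]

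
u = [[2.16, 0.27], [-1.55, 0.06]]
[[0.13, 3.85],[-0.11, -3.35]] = u @ [[0.07, 2.07], [-0.08, -2.30]]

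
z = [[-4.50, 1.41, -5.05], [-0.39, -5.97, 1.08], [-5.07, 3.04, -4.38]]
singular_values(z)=[10.4, 5.49, 0.8]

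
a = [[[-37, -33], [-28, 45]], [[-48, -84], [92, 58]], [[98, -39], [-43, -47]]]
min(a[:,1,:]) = -47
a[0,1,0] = -28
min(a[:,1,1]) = -47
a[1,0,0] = -48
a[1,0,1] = -84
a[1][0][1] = -84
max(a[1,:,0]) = 92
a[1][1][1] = 58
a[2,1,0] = -43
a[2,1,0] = -43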